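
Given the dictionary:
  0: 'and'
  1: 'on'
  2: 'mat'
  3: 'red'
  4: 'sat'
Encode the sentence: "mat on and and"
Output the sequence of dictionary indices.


Look up each word in the dictionary:
  'mat' -> 2
  'on' -> 1
  'and' -> 0
  'and' -> 0

Encoded: [2, 1, 0, 0]


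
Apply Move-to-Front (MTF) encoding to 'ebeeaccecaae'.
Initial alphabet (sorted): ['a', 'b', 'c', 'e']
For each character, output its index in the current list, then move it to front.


MTF encoding:
'e': index 3 in ['a', 'b', 'c', 'e'] -> ['e', 'a', 'b', 'c']
'b': index 2 in ['e', 'a', 'b', 'c'] -> ['b', 'e', 'a', 'c']
'e': index 1 in ['b', 'e', 'a', 'c'] -> ['e', 'b', 'a', 'c']
'e': index 0 in ['e', 'b', 'a', 'c'] -> ['e', 'b', 'a', 'c']
'a': index 2 in ['e', 'b', 'a', 'c'] -> ['a', 'e', 'b', 'c']
'c': index 3 in ['a', 'e', 'b', 'c'] -> ['c', 'a', 'e', 'b']
'c': index 0 in ['c', 'a', 'e', 'b'] -> ['c', 'a', 'e', 'b']
'e': index 2 in ['c', 'a', 'e', 'b'] -> ['e', 'c', 'a', 'b']
'c': index 1 in ['e', 'c', 'a', 'b'] -> ['c', 'e', 'a', 'b']
'a': index 2 in ['c', 'e', 'a', 'b'] -> ['a', 'c', 'e', 'b']
'a': index 0 in ['a', 'c', 'e', 'b'] -> ['a', 'c', 'e', 'b']
'e': index 2 in ['a', 'c', 'e', 'b'] -> ['e', 'a', 'c', 'b']


Output: [3, 2, 1, 0, 2, 3, 0, 2, 1, 2, 0, 2]


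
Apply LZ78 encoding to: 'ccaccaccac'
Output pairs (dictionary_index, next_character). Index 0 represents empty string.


LZ78 encoding steps:
Dictionary: {0: ''}
Step 1: w='' (idx 0), next='c' -> output (0, 'c'), add 'c' as idx 1
Step 2: w='c' (idx 1), next='a' -> output (1, 'a'), add 'ca' as idx 2
Step 3: w='c' (idx 1), next='c' -> output (1, 'c'), add 'cc' as idx 3
Step 4: w='' (idx 0), next='a' -> output (0, 'a'), add 'a' as idx 4
Step 5: w='cc' (idx 3), next='a' -> output (3, 'a'), add 'cca' as idx 5
Step 6: w='c' (idx 1), end of input -> output (1, '')


Encoded: [(0, 'c'), (1, 'a'), (1, 'c'), (0, 'a'), (3, 'a'), (1, '')]


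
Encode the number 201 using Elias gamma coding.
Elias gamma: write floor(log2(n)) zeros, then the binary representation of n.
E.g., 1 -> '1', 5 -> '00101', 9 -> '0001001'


num_bits = floor(log2(201)) + 1 = 8
leading_zeros = num_bits - 1 = 7
binary(201) = 11001001

Elias gamma(201) = '0000000' + '11001001' = 000000011001001 (15 bits)


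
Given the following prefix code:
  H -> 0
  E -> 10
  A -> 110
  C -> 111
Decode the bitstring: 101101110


Decoding step by step:
Bits 10 -> E
Bits 110 -> A
Bits 111 -> C
Bits 0 -> H


Decoded message: EACH


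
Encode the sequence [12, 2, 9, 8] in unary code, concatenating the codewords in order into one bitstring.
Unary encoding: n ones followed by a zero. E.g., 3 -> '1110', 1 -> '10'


Encode each number as n ones followed by a terminating 0:
  12 -> 1111111111110 (13 bits)
  2 -> 110 (3 bits)
  9 -> 1111111110 (10 bits)
  8 -> 111111110 (9 bits)
Total length = 13 + 3 + 10 + 9 = 35 bits.

Unary([12, 2, 9, 8]) = 11111111111101101111111110111111110 (35 bits)


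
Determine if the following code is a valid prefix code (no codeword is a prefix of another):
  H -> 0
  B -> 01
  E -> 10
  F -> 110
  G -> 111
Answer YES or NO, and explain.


Checking each pair (does one codeword prefix another?):
  H='0' vs B='01': prefix -- VIOLATION

NO -- this is NOT a valid prefix code. H (0) is a prefix of B (01).


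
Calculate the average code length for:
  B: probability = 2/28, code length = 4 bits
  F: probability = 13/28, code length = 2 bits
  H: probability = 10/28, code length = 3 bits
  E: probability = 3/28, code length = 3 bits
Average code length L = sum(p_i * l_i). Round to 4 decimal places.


Weighted contributions p_i * l_i:
  B: (2/28) * 4 = 8/28
  F: (13/28) * 2 = 26/28
  H: (10/28) * 3 = 30/28
  E: (3/28) * 3 = 9/28
Sum = (8 + 26 + 30 + 9)/28 = 73/28

L = 73/28 = 2.6071 bits/symbol


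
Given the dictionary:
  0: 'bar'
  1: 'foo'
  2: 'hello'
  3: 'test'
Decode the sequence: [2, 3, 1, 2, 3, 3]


Look up each index in the dictionary:
  2 -> 'hello'
  3 -> 'test'
  1 -> 'foo'
  2 -> 'hello'
  3 -> 'test'
  3 -> 'test'

Decoded: "hello test foo hello test test"


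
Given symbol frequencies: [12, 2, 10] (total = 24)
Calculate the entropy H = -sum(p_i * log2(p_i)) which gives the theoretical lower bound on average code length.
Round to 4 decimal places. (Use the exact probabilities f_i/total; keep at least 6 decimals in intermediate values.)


Per-symbol terms -p_i * log2(p_i) with p_i = f_i/24:
  p = 12/24 = 0.500000: log2(p) = -1.000000, -p*log2(p) = 0.500000
  p = 2/24 = 0.083333: log2(p) = -3.584963, -p*log2(p) = 0.298747
  p = 10/24 = 0.416667: log2(p) = -1.263034, -p*log2(p) = 0.526264
H = 0.500000 + 0.298747 + 0.526264 = 1.325011

H = 1.325 bits/symbol


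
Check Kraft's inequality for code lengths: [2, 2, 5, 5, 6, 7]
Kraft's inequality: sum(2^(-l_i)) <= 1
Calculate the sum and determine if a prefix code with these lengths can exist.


Sum = 2^(-2) + 2^(-2) + 2^(-5) + 2^(-5) + 2^(-6) + 2^(-7)
    = 0.25 + 0.25 + 0.03125 + 0.03125 + 0.015625 + 0.0078125
    = 75/128 = 0.5859375
Since 0.5859375 <= 1, Kraft's inequality IS satisfied.
A prefix code with these lengths CAN exist.

Kraft sum = 0.5859375. Satisfied.


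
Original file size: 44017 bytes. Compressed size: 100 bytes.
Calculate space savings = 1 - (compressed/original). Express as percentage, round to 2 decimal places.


ratio = compressed/original = 100/44017 = 0.002272
savings = 1 - ratio = 1 - 0.002272 = 0.997728
as a percentage: 0.997728 * 100 = 99.77%

Space savings = 1 - 100/44017 = 99.77%


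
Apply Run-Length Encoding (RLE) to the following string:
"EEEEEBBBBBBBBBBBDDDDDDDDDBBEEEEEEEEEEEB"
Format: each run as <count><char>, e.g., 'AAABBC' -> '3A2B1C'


Scanning runs left to right:
  i=0: run of 'E' x 5 -> '5E'
  i=5: run of 'B' x 11 -> '11B'
  i=16: run of 'D' x 9 -> '9D'
  i=25: run of 'B' x 2 -> '2B'
  i=27: run of 'E' x 11 -> '11E'
  i=38: run of 'B' x 1 -> '1B'

RLE = 5E11B9D2B11E1B


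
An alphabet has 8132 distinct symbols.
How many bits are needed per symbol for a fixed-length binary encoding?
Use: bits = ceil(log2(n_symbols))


log2(8132) = 12.9894
Bracket: 2^12 = 4096 < 8132 <= 2^13 = 8192
So ceil(log2(8132)) = 13

bits = ceil(log2(8132)) = ceil(12.9894) = 13 bits


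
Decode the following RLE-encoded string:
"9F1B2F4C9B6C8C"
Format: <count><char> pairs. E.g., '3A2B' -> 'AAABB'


Expanding each <count><char> pair:
  9F -> 'FFFFFFFFF'
  1B -> 'B'
  2F -> 'FF'
  4C -> 'CCCC'
  9B -> 'BBBBBBBBB'
  6C -> 'CCCCCC'
  8C -> 'CCCCCCCC'

Decoded = FFFFFFFFFBFFCCCCBBBBBBBBBCCCCCCCCCCCCCC


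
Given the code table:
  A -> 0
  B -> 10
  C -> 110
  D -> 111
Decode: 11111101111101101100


Decoding:
111 -> D
111 -> D
0 -> A
111 -> D
110 -> C
110 -> C
110 -> C
0 -> A


Result: DDADCCCA


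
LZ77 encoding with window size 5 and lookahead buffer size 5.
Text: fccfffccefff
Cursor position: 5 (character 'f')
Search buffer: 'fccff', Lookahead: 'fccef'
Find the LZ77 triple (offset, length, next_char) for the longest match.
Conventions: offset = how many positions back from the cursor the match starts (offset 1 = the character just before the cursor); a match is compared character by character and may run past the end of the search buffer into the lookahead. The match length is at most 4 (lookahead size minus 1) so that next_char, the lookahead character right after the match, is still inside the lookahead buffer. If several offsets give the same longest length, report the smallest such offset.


Try each offset into the search buffer:
  offset=1 (pos 4, char 'f'): match length 1
  offset=2 (pos 3, char 'f'): match length 1
  offset=3 (pos 2, char 'c'): match length 0
  offset=4 (pos 1, char 'c'): match length 0
  offset=5 (pos 0, char 'f'): match length 3
Longest match has length 3 at offset 5.
next_char = character at position 5 + 3 = 8 -> 'e'

Best match: offset=5, length=3 (matching 'fcc' starting at position 0)
LZ77 triple: (5, 3, 'e')


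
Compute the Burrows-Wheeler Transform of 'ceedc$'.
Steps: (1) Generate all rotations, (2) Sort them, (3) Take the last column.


Rotations (sorted):
  0: $ceedc -> last char: c
  1: c$ceed -> last char: d
  2: ceedc$ -> last char: $
  3: dc$cee -> last char: e
  4: edc$ce -> last char: e
  5: eedc$c -> last char: c


BWT = cd$eec


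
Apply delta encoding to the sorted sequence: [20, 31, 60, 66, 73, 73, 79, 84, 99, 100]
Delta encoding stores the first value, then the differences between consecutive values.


First value: 20
Deltas:
  31 - 20 = 11
  60 - 31 = 29
  66 - 60 = 6
  73 - 66 = 7
  73 - 73 = 0
  79 - 73 = 6
  84 - 79 = 5
  99 - 84 = 15
  100 - 99 = 1


Delta encoded: [20, 11, 29, 6, 7, 0, 6, 5, 15, 1]


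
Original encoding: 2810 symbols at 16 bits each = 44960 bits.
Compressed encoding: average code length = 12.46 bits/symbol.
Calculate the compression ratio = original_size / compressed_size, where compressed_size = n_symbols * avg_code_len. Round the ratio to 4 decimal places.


original_size = n_symbols * orig_bits = 2810 * 16 = 44960 bits
compressed_size = n_symbols * avg_code_len = 2810 * 12.46 = 35012.6 bits
ratio = original_size / compressed_size = 44960 / 35012.6 = 1.2841

Compression ratio = 1.2841


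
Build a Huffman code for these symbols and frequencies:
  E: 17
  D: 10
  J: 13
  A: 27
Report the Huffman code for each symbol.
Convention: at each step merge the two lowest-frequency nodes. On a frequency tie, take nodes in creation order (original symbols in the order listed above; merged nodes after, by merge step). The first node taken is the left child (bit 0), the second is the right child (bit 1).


Huffman tree construction:
Step 1: Merge D(10) + J(13) = 23
Step 2: Merge E(17) + (D+J)(23) = 40
Step 3: Merge A(27) + (E+(D+J))(40) = 67
Read each symbol's code off the tree from the root (left child = 0, right child = 1).

Codes:
  E: 10 (length 2)
  D: 110 (length 3)
  J: 111 (length 3)
  A: 0 (length 1)
Average code length: 130/67 = 1.9403 bits/symbol


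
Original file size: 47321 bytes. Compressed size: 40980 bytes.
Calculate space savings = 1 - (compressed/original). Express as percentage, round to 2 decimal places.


ratio = compressed/original = 40980/47321 = 0.866
savings = 1 - ratio = 1 - 0.866 = 0.134
as a percentage: 0.134 * 100 = 13.4%

Space savings = 1 - 40980/47321 = 13.4%


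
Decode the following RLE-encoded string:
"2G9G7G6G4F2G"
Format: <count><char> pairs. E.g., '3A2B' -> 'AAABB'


Expanding each <count><char> pair:
  2G -> 'GG'
  9G -> 'GGGGGGGGG'
  7G -> 'GGGGGGG'
  6G -> 'GGGGGG'
  4F -> 'FFFF'
  2G -> 'GG'

Decoded = GGGGGGGGGGGGGGGGGGGGGGGGFFFFGG


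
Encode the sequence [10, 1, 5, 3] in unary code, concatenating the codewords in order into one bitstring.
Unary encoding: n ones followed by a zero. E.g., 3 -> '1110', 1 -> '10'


Encode each number as n ones followed by a terminating 0:
  10 -> 11111111110 (11 bits)
  1 -> 10 (2 bits)
  5 -> 111110 (6 bits)
  3 -> 1110 (4 bits)
Total length = 11 + 2 + 6 + 4 = 23 bits.

Unary([10, 1, 5, 3]) = 11111111110101111101110 (23 bits)


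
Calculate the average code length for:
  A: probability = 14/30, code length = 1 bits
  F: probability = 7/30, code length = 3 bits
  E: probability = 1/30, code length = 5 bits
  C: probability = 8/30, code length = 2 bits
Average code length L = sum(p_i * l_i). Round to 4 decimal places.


Weighted contributions p_i * l_i:
  A: (14/30) * 1 = 14/30
  F: (7/30) * 3 = 21/30
  E: (1/30) * 5 = 5/30
  C: (8/30) * 2 = 16/30
Sum = (14 + 21 + 5 + 16)/30 = 56/30

L = 56/30 = 1.8667 bits/symbol


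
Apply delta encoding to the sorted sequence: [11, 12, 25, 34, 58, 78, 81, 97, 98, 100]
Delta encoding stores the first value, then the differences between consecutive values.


First value: 11
Deltas:
  12 - 11 = 1
  25 - 12 = 13
  34 - 25 = 9
  58 - 34 = 24
  78 - 58 = 20
  81 - 78 = 3
  97 - 81 = 16
  98 - 97 = 1
  100 - 98 = 2


Delta encoded: [11, 1, 13, 9, 24, 20, 3, 16, 1, 2]


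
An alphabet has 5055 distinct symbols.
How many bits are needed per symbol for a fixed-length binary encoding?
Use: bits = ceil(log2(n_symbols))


log2(5055) = 12.3035
Bracket: 2^12 = 4096 < 5055 <= 2^13 = 8192
So ceil(log2(5055)) = 13

bits = ceil(log2(5055)) = ceil(12.3035) = 13 bits


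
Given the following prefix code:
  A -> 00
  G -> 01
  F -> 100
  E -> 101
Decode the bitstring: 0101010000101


Decoding step by step:
Bits 01 -> G
Bits 01 -> G
Bits 01 -> G
Bits 00 -> A
Bits 00 -> A
Bits 101 -> E


Decoded message: GGGAAE


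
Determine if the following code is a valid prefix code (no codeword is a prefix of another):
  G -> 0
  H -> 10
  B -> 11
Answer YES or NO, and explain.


Checking each pair (does one codeword prefix another?):
  G='0' vs H='10': no prefix
  G='0' vs B='11': no prefix
  H='10' vs G='0': no prefix
  H='10' vs B='11': no prefix
  B='11' vs G='0': no prefix
  B='11' vs H='10': no prefix
No violation found over all pairs.

YES -- this is a valid prefix code. No codeword is a prefix of any other codeword.


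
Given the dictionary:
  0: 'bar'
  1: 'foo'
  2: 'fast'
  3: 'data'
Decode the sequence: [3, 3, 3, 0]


Look up each index in the dictionary:
  3 -> 'data'
  3 -> 'data'
  3 -> 'data'
  0 -> 'bar'

Decoded: "data data data bar"


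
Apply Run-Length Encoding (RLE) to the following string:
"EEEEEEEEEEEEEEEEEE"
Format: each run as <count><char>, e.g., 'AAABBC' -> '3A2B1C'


Scanning runs left to right:
  i=0: run of 'E' x 18 -> '18E'

RLE = 18E


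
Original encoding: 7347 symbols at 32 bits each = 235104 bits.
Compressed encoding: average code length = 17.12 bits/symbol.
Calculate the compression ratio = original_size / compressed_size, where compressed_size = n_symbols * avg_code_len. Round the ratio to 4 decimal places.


original_size = n_symbols * orig_bits = 7347 * 32 = 235104 bits
compressed_size = n_symbols * avg_code_len = 7347 * 17.12 = 125780.64 bits
ratio = original_size / compressed_size = 235104 / 125780.64 = 1.8692

Compression ratio = 1.8692


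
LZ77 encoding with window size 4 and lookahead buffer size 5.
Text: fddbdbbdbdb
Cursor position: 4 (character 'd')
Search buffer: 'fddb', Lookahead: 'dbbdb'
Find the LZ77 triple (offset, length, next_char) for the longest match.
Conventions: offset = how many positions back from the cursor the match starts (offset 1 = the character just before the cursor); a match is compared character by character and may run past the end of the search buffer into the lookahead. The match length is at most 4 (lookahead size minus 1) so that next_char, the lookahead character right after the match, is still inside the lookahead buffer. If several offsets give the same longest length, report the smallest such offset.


Try each offset into the search buffer:
  offset=1 (pos 3, char 'b'): match length 0
  offset=2 (pos 2, char 'd'): match length 2
  offset=3 (pos 1, char 'd'): match length 1
  offset=4 (pos 0, char 'f'): match length 0
Longest match has length 2 at offset 2.
next_char = character at position 4 + 2 = 6 -> 'b'

Best match: offset=2, length=2 (matching 'db' starting at position 2)
LZ77 triple: (2, 2, 'b')


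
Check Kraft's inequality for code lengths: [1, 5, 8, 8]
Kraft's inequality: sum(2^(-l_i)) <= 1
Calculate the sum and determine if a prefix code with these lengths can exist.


Sum = 2^(-1) + 2^(-5) + 2^(-8) + 2^(-8)
    = 0.5 + 0.03125 + 0.00390625 + 0.00390625
    = 138/256 = 0.5390625
Since 0.5390625 <= 1, Kraft's inequality IS satisfied.
A prefix code with these lengths CAN exist.

Kraft sum = 0.5390625. Satisfied.


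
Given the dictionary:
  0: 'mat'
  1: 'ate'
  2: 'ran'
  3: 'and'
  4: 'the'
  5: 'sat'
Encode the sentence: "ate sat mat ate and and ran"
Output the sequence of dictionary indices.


Look up each word in the dictionary:
  'ate' -> 1
  'sat' -> 5
  'mat' -> 0
  'ate' -> 1
  'and' -> 3
  'and' -> 3
  'ran' -> 2

Encoded: [1, 5, 0, 1, 3, 3, 2]


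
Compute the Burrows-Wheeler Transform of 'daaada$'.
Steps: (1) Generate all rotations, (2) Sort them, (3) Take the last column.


Rotations (sorted):
  0: $daaada -> last char: a
  1: a$daaad -> last char: d
  2: aaada$d -> last char: d
  3: aada$da -> last char: a
  4: ada$daa -> last char: a
  5: da$daaa -> last char: a
  6: daaada$ -> last char: $


BWT = addaaa$


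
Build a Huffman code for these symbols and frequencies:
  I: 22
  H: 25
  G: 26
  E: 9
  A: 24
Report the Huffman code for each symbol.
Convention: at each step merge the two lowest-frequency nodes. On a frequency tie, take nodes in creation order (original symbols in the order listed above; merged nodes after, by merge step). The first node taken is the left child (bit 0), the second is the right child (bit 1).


Huffman tree construction:
Step 1: Merge E(9) + I(22) = 31
Step 2: Merge A(24) + H(25) = 49
Step 3: Merge G(26) + (E+I)(31) = 57
Step 4: Merge (A+H)(49) + (G+(E+I))(57) = 106
Read each symbol's code off the tree from the root (left child = 0, right child = 1).

Codes:
  I: 111 (length 3)
  H: 01 (length 2)
  G: 10 (length 2)
  E: 110 (length 3)
  A: 00 (length 2)
Average code length: 243/106 = 2.2925 bits/symbol


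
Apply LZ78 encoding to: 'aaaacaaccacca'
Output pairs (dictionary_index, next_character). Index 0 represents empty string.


LZ78 encoding steps:
Dictionary: {0: ''}
Step 1: w='' (idx 0), next='a' -> output (0, 'a'), add 'a' as idx 1
Step 2: w='a' (idx 1), next='a' -> output (1, 'a'), add 'aa' as idx 2
Step 3: w='a' (idx 1), next='c' -> output (1, 'c'), add 'ac' as idx 3
Step 4: w='aa' (idx 2), next='c' -> output (2, 'c'), add 'aac' as idx 4
Step 5: w='' (idx 0), next='c' -> output (0, 'c'), add 'c' as idx 5
Step 6: w='ac' (idx 3), next='c' -> output (3, 'c'), add 'acc' as idx 6
Step 7: w='a' (idx 1), end of input -> output (1, '')


Encoded: [(0, 'a'), (1, 'a'), (1, 'c'), (2, 'c'), (0, 'c'), (3, 'c'), (1, '')]


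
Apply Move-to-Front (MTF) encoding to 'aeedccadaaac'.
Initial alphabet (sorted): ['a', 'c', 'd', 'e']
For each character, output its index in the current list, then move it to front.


MTF encoding:
'a': index 0 in ['a', 'c', 'd', 'e'] -> ['a', 'c', 'd', 'e']
'e': index 3 in ['a', 'c', 'd', 'e'] -> ['e', 'a', 'c', 'd']
'e': index 0 in ['e', 'a', 'c', 'd'] -> ['e', 'a', 'c', 'd']
'd': index 3 in ['e', 'a', 'c', 'd'] -> ['d', 'e', 'a', 'c']
'c': index 3 in ['d', 'e', 'a', 'c'] -> ['c', 'd', 'e', 'a']
'c': index 0 in ['c', 'd', 'e', 'a'] -> ['c', 'd', 'e', 'a']
'a': index 3 in ['c', 'd', 'e', 'a'] -> ['a', 'c', 'd', 'e']
'd': index 2 in ['a', 'c', 'd', 'e'] -> ['d', 'a', 'c', 'e']
'a': index 1 in ['d', 'a', 'c', 'e'] -> ['a', 'd', 'c', 'e']
'a': index 0 in ['a', 'd', 'c', 'e'] -> ['a', 'd', 'c', 'e']
'a': index 0 in ['a', 'd', 'c', 'e'] -> ['a', 'd', 'c', 'e']
'c': index 2 in ['a', 'd', 'c', 'e'] -> ['c', 'a', 'd', 'e']


Output: [0, 3, 0, 3, 3, 0, 3, 2, 1, 0, 0, 2]


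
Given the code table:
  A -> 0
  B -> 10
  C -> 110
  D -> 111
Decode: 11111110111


Decoding:
111 -> D
111 -> D
10 -> B
111 -> D


Result: DDBD


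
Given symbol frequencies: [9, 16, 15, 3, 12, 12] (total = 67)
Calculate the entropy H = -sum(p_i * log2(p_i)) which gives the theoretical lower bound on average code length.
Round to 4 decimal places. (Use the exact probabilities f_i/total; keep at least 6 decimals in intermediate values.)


Per-symbol terms -p_i * log2(p_i) with p_i = f_i/67:
  p = 9/67 = 0.134328: log2(p) = -2.896164, -p*log2(p) = 0.389037
  p = 16/67 = 0.238806: log2(p) = -2.066089, -p*log2(p) = 0.493394
  p = 15/67 = 0.223881: log2(p) = -2.159199, -p*log2(p) = 0.483403
  p = 3/67 = 0.044776: log2(p) = -4.481127, -p*log2(p) = 0.200647
  p = 12/67 = 0.179104: log2(p) = -2.481127, -p*log2(p) = 0.444381
  p = 12/67 = 0.179104: log2(p) = -2.481127, -p*log2(p) = 0.444381
H = 0.389037 + 0.493394 + 0.483403 + 0.200647 + 0.444381 + 0.444381 = 2.455243

H = 2.4552 bits/symbol


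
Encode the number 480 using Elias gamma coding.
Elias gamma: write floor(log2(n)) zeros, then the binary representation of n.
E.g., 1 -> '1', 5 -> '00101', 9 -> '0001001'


num_bits = floor(log2(480)) + 1 = 9
leading_zeros = num_bits - 1 = 8
binary(480) = 111100000

Elias gamma(480) = '00000000' + '111100000' = 00000000111100000 (17 bits)


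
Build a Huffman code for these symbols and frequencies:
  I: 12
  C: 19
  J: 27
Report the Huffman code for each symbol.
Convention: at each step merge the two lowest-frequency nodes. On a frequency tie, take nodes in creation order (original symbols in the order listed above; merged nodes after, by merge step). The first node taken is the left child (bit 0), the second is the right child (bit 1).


Huffman tree construction:
Step 1: Merge I(12) + C(19) = 31
Step 2: Merge J(27) + (I+C)(31) = 58
Read each symbol's code off the tree from the root (left child = 0, right child = 1).

Codes:
  I: 10 (length 2)
  C: 11 (length 2)
  J: 0 (length 1)
Average code length: 89/58 = 1.5345 bits/symbol


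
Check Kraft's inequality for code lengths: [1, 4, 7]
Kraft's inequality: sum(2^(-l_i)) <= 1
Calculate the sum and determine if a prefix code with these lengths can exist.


Sum = 2^(-1) + 2^(-4) + 2^(-7)
    = 0.5 + 0.0625 + 0.0078125
    = 73/128 = 0.5703125
Since 0.5703125 <= 1, Kraft's inequality IS satisfied.
A prefix code with these lengths CAN exist.

Kraft sum = 0.5703125. Satisfied.


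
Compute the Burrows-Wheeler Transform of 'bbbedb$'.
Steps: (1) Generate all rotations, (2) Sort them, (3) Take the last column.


Rotations (sorted):
  0: $bbbedb -> last char: b
  1: b$bbbed -> last char: d
  2: bbbedb$ -> last char: $
  3: bbedb$b -> last char: b
  4: bedb$bb -> last char: b
  5: db$bbbe -> last char: e
  6: edb$bbb -> last char: b


BWT = bd$bbeb


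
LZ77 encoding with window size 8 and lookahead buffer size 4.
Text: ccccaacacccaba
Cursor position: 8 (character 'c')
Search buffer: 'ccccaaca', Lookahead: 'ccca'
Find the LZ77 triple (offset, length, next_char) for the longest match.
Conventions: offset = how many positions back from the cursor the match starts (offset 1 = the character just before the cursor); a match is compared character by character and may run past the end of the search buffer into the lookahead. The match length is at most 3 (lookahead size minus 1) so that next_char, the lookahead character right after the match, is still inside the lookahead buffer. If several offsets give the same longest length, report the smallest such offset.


Try each offset into the search buffer:
  offset=1 (pos 7, char 'a'): match length 0
  offset=2 (pos 6, char 'c'): match length 1
  offset=3 (pos 5, char 'a'): match length 0
  offset=4 (pos 4, char 'a'): match length 0
  offset=5 (pos 3, char 'c'): match length 1
  offset=6 (pos 2, char 'c'): match length 2
  offset=7 (pos 1, char 'c'): match length 3
  offset=8 (pos 0, char 'c'): match length 3
Longest match has length 3, found at offsets 7, 8; take the smallest, offset 7.
next_char = character at position 8 + 3 = 11 -> 'a'

Best match: offset=7, length=3 (matching 'ccc' starting at position 1)
LZ77 triple: (7, 3, 'a')


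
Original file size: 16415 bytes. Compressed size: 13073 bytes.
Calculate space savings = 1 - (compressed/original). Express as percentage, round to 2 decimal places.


ratio = compressed/original = 13073/16415 = 0.796406
savings = 1 - ratio = 1 - 0.796406 = 0.203594
as a percentage: 0.203594 * 100 = 20.36%

Space savings = 1 - 13073/16415 = 20.36%


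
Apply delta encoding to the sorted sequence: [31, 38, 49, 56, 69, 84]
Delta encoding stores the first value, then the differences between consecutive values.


First value: 31
Deltas:
  38 - 31 = 7
  49 - 38 = 11
  56 - 49 = 7
  69 - 56 = 13
  84 - 69 = 15


Delta encoded: [31, 7, 11, 7, 13, 15]


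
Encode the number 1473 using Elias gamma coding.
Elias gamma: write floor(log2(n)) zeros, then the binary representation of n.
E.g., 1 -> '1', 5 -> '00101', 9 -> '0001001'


num_bits = floor(log2(1473)) + 1 = 11
leading_zeros = num_bits - 1 = 10
binary(1473) = 10111000001

Elias gamma(1473) = '0000000000' + '10111000001' = 000000000010111000001 (21 bits)


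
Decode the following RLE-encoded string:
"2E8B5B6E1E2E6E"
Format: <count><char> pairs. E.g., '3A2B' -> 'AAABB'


Expanding each <count><char> pair:
  2E -> 'EE'
  8B -> 'BBBBBBBB'
  5B -> 'BBBBB'
  6E -> 'EEEEEE'
  1E -> 'E'
  2E -> 'EE'
  6E -> 'EEEEEE'

Decoded = EEBBBBBBBBBBBBBEEEEEEEEEEEEEEE


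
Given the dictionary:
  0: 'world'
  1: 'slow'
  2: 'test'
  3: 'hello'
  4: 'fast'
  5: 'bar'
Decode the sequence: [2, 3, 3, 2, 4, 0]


Look up each index in the dictionary:
  2 -> 'test'
  3 -> 'hello'
  3 -> 'hello'
  2 -> 'test'
  4 -> 'fast'
  0 -> 'world'

Decoded: "test hello hello test fast world"


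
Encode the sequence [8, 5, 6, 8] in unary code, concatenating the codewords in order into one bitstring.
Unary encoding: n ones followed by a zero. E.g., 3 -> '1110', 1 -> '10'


Encode each number as n ones followed by a terminating 0:
  8 -> 111111110 (9 bits)
  5 -> 111110 (6 bits)
  6 -> 1111110 (7 bits)
  8 -> 111111110 (9 bits)
Total length = 9 + 6 + 7 + 9 = 31 bits.

Unary([8, 5, 6, 8]) = 1111111101111101111110111111110 (31 bits)


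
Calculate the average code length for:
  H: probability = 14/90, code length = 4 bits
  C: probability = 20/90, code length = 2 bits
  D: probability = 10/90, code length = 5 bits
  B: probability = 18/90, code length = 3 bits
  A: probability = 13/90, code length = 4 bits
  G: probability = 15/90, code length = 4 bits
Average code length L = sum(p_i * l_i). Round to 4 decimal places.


Weighted contributions p_i * l_i:
  H: (14/90) * 4 = 56/90
  C: (20/90) * 2 = 40/90
  D: (10/90) * 5 = 50/90
  B: (18/90) * 3 = 54/90
  A: (13/90) * 4 = 52/90
  G: (15/90) * 4 = 60/90
Sum = (56 + 40 + 50 + 54 + 52 + 60)/90 = 312/90

L = 312/90 = 3.4667 bits/symbol


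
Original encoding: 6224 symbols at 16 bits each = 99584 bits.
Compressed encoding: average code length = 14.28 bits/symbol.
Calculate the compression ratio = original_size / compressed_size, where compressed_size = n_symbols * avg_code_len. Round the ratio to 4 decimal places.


original_size = n_symbols * orig_bits = 6224 * 16 = 99584 bits
compressed_size = n_symbols * avg_code_len = 6224 * 14.28 = 88878.72 bits
ratio = original_size / compressed_size = 99584 / 88878.72 = 1.1204

Compression ratio = 1.1204


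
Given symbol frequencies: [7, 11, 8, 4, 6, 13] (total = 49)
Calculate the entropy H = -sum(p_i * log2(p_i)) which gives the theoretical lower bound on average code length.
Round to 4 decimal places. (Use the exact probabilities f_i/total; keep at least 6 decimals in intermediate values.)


Per-symbol terms -p_i * log2(p_i) with p_i = f_i/49:
  p = 7/49 = 0.142857: log2(p) = -2.807355, -p*log2(p) = 0.401051
  p = 11/49 = 0.224490: log2(p) = -2.155278, -p*log2(p) = 0.483838
  p = 8/49 = 0.163265: log2(p) = -2.614710, -p*log2(p) = 0.426891
  p = 4/49 = 0.081633: log2(p) = -3.614710, -p*log2(p) = 0.295078
  p = 6/49 = 0.122449: log2(p) = -3.029747, -p*log2(p) = 0.370989
  p = 13/49 = 0.265306: log2(p) = -1.914270, -p*log2(p) = 0.507868
H = 0.401051 + 0.483838 + 0.426891 + 0.295078 + 0.370989 + 0.507868 = 2.485715

H = 2.4857 bits/symbol


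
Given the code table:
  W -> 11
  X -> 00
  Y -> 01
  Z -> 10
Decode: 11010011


Decoding:
11 -> W
01 -> Y
00 -> X
11 -> W


Result: WYXW


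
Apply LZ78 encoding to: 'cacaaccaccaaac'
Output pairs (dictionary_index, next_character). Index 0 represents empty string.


LZ78 encoding steps:
Dictionary: {0: ''}
Step 1: w='' (idx 0), next='c' -> output (0, 'c'), add 'c' as idx 1
Step 2: w='' (idx 0), next='a' -> output (0, 'a'), add 'a' as idx 2
Step 3: w='c' (idx 1), next='a' -> output (1, 'a'), add 'ca' as idx 3
Step 4: w='a' (idx 2), next='c' -> output (2, 'c'), add 'ac' as idx 4
Step 5: w='ca' (idx 3), next='c' -> output (3, 'c'), add 'cac' as idx 5
Step 6: w='ca' (idx 3), next='a' -> output (3, 'a'), add 'caa' as idx 6
Step 7: w='ac' (idx 4), end of input -> output (4, '')


Encoded: [(0, 'c'), (0, 'a'), (1, 'a'), (2, 'c'), (3, 'c'), (3, 'a'), (4, '')]


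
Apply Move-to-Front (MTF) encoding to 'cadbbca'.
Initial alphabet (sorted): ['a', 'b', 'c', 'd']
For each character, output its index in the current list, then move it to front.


MTF encoding:
'c': index 2 in ['a', 'b', 'c', 'd'] -> ['c', 'a', 'b', 'd']
'a': index 1 in ['c', 'a', 'b', 'd'] -> ['a', 'c', 'b', 'd']
'd': index 3 in ['a', 'c', 'b', 'd'] -> ['d', 'a', 'c', 'b']
'b': index 3 in ['d', 'a', 'c', 'b'] -> ['b', 'd', 'a', 'c']
'b': index 0 in ['b', 'd', 'a', 'c'] -> ['b', 'd', 'a', 'c']
'c': index 3 in ['b', 'd', 'a', 'c'] -> ['c', 'b', 'd', 'a']
'a': index 3 in ['c', 'b', 'd', 'a'] -> ['a', 'c', 'b', 'd']


Output: [2, 1, 3, 3, 0, 3, 3]


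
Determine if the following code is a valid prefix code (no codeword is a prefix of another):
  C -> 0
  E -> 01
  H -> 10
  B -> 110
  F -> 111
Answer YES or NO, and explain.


Checking each pair (does one codeword prefix another?):
  C='0' vs E='01': prefix -- VIOLATION

NO -- this is NOT a valid prefix code. C (0) is a prefix of E (01).


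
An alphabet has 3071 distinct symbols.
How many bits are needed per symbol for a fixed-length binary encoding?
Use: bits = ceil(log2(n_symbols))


log2(3071) = 11.5845
Bracket: 2^11 = 2048 < 3071 <= 2^12 = 4096
So ceil(log2(3071)) = 12

bits = ceil(log2(3071)) = ceil(11.5845) = 12 bits


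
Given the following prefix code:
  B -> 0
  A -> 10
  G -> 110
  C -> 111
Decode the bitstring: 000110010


Decoding step by step:
Bits 0 -> B
Bits 0 -> B
Bits 0 -> B
Bits 110 -> G
Bits 0 -> B
Bits 10 -> A


Decoded message: BBBGBA


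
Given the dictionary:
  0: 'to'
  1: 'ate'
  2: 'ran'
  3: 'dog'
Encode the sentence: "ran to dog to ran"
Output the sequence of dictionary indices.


Look up each word in the dictionary:
  'ran' -> 2
  'to' -> 0
  'dog' -> 3
  'to' -> 0
  'ran' -> 2

Encoded: [2, 0, 3, 0, 2]


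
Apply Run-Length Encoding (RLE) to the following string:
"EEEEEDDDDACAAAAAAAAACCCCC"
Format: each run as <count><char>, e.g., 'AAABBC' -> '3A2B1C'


Scanning runs left to right:
  i=0: run of 'E' x 5 -> '5E'
  i=5: run of 'D' x 4 -> '4D'
  i=9: run of 'A' x 1 -> '1A'
  i=10: run of 'C' x 1 -> '1C'
  i=11: run of 'A' x 9 -> '9A'
  i=20: run of 'C' x 5 -> '5C'

RLE = 5E4D1A1C9A5C


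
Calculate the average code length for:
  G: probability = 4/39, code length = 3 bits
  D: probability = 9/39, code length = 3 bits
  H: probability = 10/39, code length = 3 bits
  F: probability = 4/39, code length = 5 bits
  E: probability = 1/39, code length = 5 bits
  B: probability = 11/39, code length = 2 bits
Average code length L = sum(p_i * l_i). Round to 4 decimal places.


Weighted contributions p_i * l_i:
  G: (4/39) * 3 = 12/39
  D: (9/39) * 3 = 27/39
  H: (10/39) * 3 = 30/39
  F: (4/39) * 5 = 20/39
  E: (1/39) * 5 = 5/39
  B: (11/39) * 2 = 22/39
Sum = (12 + 27 + 30 + 20 + 5 + 22)/39 = 116/39

L = 116/39 = 2.9744 bits/symbol


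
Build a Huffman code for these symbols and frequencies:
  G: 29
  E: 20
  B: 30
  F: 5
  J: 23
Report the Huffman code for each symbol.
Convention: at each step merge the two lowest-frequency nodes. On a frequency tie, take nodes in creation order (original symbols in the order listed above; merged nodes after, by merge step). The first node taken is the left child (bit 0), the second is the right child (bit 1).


Huffman tree construction:
Step 1: Merge F(5) + E(20) = 25
Step 2: Merge J(23) + (F+E)(25) = 48
Step 3: Merge G(29) + B(30) = 59
Step 4: Merge (J+(F+E))(48) + (G+B)(59) = 107
Read each symbol's code off the tree from the root (left child = 0, right child = 1).

Codes:
  G: 10 (length 2)
  E: 011 (length 3)
  B: 11 (length 2)
  F: 010 (length 3)
  J: 00 (length 2)
Average code length: 239/107 = 2.2336 bits/symbol


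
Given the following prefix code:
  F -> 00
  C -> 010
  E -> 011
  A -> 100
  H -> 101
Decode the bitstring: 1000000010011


Decoding step by step:
Bits 100 -> A
Bits 00 -> F
Bits 00 -> F
Bits 010 -> C
Bits 011 -> E


Decoded message: AFFCE


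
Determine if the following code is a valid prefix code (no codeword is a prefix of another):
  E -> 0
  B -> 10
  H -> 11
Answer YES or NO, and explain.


Checking each pair (does one codeword prefix another?):
  E='0' vs B='10': no prefix
  E='0' vs H='11': no prefix
  B='10' vs E='0': no prefix
  B='10' vs H='11': no prefix
  H='11' vs E='0': no prefix
  H='11' vs B='10': no prefix
No violation found over all pairs.

YES -- this is a valid prefix code. No codeword is a prefix of any other codeword.


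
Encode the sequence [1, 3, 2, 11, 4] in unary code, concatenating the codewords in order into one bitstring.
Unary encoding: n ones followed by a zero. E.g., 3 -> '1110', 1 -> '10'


Encode each number as n ones followed by a terminating 0:
  1 -> 10 (2 bits)
  3 -> 1110 (4 bits)
  2 -> 110 (3 bits)
  11 -> 111111111110 (12 bits)
  4 -> 11110 (5 bits)
Total length = 2 + 4 + 3 + 12 + 5 = 26 bits.

Unary([1, 3, 2, 11, 4]) = 10111011011111111111011110 (26 bits)


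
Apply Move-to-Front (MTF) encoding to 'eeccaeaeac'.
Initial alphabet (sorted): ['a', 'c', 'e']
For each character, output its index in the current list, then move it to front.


MTF encoding:
'e': index 2 in ['a', 'c', 'e'] -> ['e', 'a', 'c']
'e': index 0 in ['e', 'a', 'c'] -> ['e', 'a', 'c']
'c': index 2 in ['e', 'a', 'c'] -> ['c', 'e', 'a']
'c': index 0 in ['c', 'e', 'a'] -> ['c', 'e', 'a']
'a': index 2 in ['c', 'e', 'a'] -> ['a', 'c', 'e']
'e': index 2 in ['a', 'c', 'e'] -> ['e', 'a', 'c']
'a': index 1 in ['e', 'a', 'c'] -> ['a', 'e', 'c']
'e': index 1 in ['a', 'e', 'c'] -> ['e', 'a', 'c']
'a': index 1 in ['e', 'a', 'c'] -> ['a', 'e', 'c']
'c': index 2 in ['a', 'e', 'c'] -> ['c', 'a', 'e']


Output: [2, 0, 2, 0, 2, 2, 1, 1, 1, 2]


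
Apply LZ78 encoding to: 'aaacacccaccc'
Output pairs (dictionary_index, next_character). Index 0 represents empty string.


LZ78 encoding steps:
Dictionary: {0: ''}
Step 1: w='' (idx 0), next='a' -> output (0, 'a'), add 'a' as idx 1
Step 2: w='a' (idx 1), next='a' -> output (1, 'a'), add 'aa' as idx 2
Step 3: w='' (idx 0), next='c' -> output (0, 'c'), add 'c' as idx 3
Step 4: w='a' (idx 1), next='c' -> output (1, 'c'), add 'ac' as idx 4
Step 5: w='c' (idx 3), next='c' -> output (3, 'c'), add 'cc' as idx 5
Step 6: w='ac' (idx 4), next='c' -> output (4, 'c'), add 'acc' as idx 6
Step 7: w='c' (idx 3), end of input -> output (3, '')


Encoded: [(0, 'a'), (1, 'a'), (0, 'c'), (1, 'c'), (3, 'c'), (4, 'c'), (3, '')]


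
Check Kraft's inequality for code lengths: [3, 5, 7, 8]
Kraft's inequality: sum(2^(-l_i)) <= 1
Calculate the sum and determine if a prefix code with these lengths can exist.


Sum = 2^(-3) + 2^(-5) + 2^(-7) + 2^(-8)
    = 0.125 + 0.03125 + 0.0078125 + 0.00390625
    = 43/256 = 0.16796875
Since 0.16796875 <= 1, Kraft's inequality IS satisfied.
A prefix code with these lengths CAN exist.

Kraft sum = 0.16796875. Satisfied.


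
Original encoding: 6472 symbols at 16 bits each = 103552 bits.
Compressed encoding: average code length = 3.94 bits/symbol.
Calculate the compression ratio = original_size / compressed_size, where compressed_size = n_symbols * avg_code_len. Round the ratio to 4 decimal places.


original_size = n_symbols * orig_bits = 6472 * 16 = 103552 bits
compressed_size = n_symbols * avg_code_len = 6472 * 3.94 = 25499.68 bits
ratio = original_size / compressed_size = 103552 / 25499.68 = 4.0609

Compression ratio = 4.0609


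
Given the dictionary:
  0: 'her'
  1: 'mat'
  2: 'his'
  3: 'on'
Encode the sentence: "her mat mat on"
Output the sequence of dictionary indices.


Look up each word in the dictionary:
  'her' -> 0
  'mat' -> 1
  'mat' -> 1
  'on' -> 3

Encoded: [0, 1, 1, 3]


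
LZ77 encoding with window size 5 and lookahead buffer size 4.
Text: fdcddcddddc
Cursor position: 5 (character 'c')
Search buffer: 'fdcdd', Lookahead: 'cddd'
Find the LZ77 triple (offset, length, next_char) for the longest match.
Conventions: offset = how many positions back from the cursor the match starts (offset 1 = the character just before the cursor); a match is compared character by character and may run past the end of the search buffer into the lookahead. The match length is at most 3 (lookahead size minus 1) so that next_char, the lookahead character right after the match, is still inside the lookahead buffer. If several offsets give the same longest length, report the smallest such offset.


Try each offset into the search buffer:
  offset=1 (pos 4, char 'd'): match length 0
  offset=2 (pos 3, char 'd'): match length 0
  offset=3 (pos 2, char 'c'): match length 3
  offset=4 (pos 1, char 'd'): match length 0
  offset=5 (pos 0, char 'f'): match length 0
Longest match has length 3 at offset 3.
next_char = character at position 5 + 3 = 8 -> 'd'

Best match: offset=3, length=3 (matching 'cdd' starting at position 2)
LZ77 triple: (3, 3, 'd')


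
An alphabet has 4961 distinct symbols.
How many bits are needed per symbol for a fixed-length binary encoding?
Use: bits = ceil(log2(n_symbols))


log2(4961) = 12.2764
Bracket: 2^12 = 4096 < 4961 <= 2^13 = 8192
So ceil(log2(4961)) = 13

bits = ceil(log2(4961)) = ceil(12.2764) = 13 bits


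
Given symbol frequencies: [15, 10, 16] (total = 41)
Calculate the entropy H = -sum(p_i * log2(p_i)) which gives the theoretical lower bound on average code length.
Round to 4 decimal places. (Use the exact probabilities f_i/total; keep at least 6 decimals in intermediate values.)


Per-symbol terms -p_i * log2(p_i) with p_i = f_i/41:
  p = 15/41 = 0.365854: log2(p) = -1.450661, -p*log2(p) = 0.530730
  p = 10/41 = 0.243902: log2(p) = -2.035624, -p*log2(p) = 0.496494
  p = 16/41 = 0.390244: log2(p) = -1.357552, -p*log2(p) = 0.529776
H = 0.530730 + 0.496494 + 0.529776 = 1.557000

H = 1.557 bits/symbol


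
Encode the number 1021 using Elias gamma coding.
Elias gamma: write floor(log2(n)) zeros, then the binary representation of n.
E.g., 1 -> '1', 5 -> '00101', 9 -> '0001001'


num_bits = floor(log2(1021)) + 1 = 10
leading_zeros = num_bits - 1 = 9
binary(1021) = 1111111101

Elias gamma(1021) = '000000000' + '1111111101' = 0000000001111111101 (19 bits)


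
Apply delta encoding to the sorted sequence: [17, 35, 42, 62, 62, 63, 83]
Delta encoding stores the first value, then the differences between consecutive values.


First value: 17
Deltas:
  35 - 17 = 18
  42 - 35 = 7
  62 - 42 = 20
  62 - 62 = 0
  63 - 62 = 1
  83 - 63 = 20


Delta encoded: [17, 18, 7, 20, 0, 1, 20]


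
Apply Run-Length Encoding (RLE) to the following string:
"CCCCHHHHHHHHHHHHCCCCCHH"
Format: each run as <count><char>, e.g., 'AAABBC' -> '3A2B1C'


Scanning runs left to right:
  i=0: run of 'C' x 4 -> '4C'
  i=4: run of 'H' x 12 -> '12H'
  i=16: run of 'C' x 5 -> '5C'
  i=21: run of 'H' x 2 -> '2H'

RLE = 4C12H5C2H


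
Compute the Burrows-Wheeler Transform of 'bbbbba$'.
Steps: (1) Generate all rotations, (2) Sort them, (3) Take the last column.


Rotations (sorted):
  0: $bbbbba -> last char: a
  1: a$bbbbb -> last char: b
  2: ba$bbbb -> last char: b
  3: bba$bbb -> last char: b
  4: bbba$bb -> last char: b
  5: bbbba$b -> last char: b
  6: bbbbba$ -> last char: $


BWT = abbbbb$


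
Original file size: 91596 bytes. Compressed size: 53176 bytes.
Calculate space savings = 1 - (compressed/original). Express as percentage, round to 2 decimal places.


ratio = compressed/original = 53176/91596 = 0.580549
savings = 1 - ratio = 1 - 0.580549 = 0.419451
as a percentage: 0.419451 * 100 = 41.95%

Space savings = 1 - 53176/91596 = 41.95%


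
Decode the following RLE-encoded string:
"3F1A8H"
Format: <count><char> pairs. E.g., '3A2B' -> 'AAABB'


Expanding each <count><char> pair:
  3F -> 'FFF'
  1A -> 'A'
  8H -> 'HHHHHHHH'

Decoded = FFFAHHHHHHHH


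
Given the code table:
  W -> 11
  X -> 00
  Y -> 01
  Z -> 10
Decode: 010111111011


Decoding:
01 -> Y
01 -> Y
11 -> W
11 -> W
10 -> Z
11 -> W


Result: YYWWZW


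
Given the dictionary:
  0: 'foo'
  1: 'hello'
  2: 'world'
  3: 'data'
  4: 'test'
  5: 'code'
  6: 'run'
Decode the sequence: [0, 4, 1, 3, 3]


Look up each index in the dictionary:
  0 -> 'foo'
  4 -> 'test'
  1 -> 'hello'
  3 -> 'data'
  3 -> 'data'

Decoded: "foo test hello data data"
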